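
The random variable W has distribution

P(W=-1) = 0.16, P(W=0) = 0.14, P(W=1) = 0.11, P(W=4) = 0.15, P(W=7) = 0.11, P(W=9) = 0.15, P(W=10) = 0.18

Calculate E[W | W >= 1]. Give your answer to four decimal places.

6.6143

P(W >= 1) = 0.11 + 0.15 + 0.11 + 0.15 + 0.18 = 0.7.
E[W | W >= 1] = [1·0.11 + 4·0.15 + 7·0.11 + 9·0.15 + 10·0.18] / 0.7
 = 4.63 / 0.7
 = 463/70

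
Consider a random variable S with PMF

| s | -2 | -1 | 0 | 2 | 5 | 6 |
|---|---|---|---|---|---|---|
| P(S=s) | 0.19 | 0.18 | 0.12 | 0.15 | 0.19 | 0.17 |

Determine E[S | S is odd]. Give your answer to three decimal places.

P(S is odd) = 0.18 + 0.19 = 0.37.
E[S | S is odd] = [(-1)·0.18 + 5·0.19] / 0.37
 = 0.77 / 0.37
 = 77/37

2.081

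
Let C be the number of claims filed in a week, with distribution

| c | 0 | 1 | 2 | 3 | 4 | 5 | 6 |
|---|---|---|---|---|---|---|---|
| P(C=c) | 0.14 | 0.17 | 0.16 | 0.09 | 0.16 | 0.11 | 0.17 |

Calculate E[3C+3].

11.91

E[3C+3] = Σ (3c+3)·P(C=c)
 = 3·0.14 + 6·0.17 + 9·0.16 + 12·0.09 + 15·0.16 + 18·0.11 + 21·0.17
 = 0.42 + 1.02 + 1.44 + 1.08 + 2.4 + 1.98 + 3.57
 = 11.91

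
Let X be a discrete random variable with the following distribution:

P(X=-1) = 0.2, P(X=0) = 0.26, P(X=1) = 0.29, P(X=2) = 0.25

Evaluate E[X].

0.59

E[X] = Σ x·P(X=x)
 = (-1)·0.2 + 0·0.26 + 1·0.29 + 2·0.25
 = (-0.2) + 0 + 0.29 + 0.5
 = 0.59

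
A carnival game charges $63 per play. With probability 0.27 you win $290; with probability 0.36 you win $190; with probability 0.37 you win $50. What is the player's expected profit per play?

E[payout] = 290·0.27 + 190·0.36 + 50·0.37
 = 78.3 + 68.4 + 18.5
 = 165.2
Net = 165.2 - 63 = 102.2

102.2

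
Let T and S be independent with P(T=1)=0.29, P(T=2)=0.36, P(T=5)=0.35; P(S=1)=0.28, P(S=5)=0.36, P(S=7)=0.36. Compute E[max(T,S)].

E[max(T,S)] = Σ_t Σ_s max(t,s) · P(T=t)P(S=s)
 = 1·0.0812 + 5·0.1044 + 7·0.1044 + 2·0.1008 + 5·0.1296 + 7·0.1296 + 5·0.098 + 5·0.126 + 7·0.126
 = 0.0812 + 0.522 + 0.7308 + 0.2016 + 0.648 + 0.9072 + 0.49 + 0.63 + 0.882
 = 5.0928

5.0928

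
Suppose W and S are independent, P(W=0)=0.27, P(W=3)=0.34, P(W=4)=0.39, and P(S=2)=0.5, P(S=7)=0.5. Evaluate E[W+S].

E[W+S] = Σ_w Σ_s (w+s) · P(W=w)P(S=s)
 = 2·0.135 + 7·0.135 + 5·0.17 + 10·0.17 + 6·0.195 + 11·0.195
 = 0.27 + 0.945 + 0.85 + 1.7 + 1.17 + 2.145
 = 7.08

7.08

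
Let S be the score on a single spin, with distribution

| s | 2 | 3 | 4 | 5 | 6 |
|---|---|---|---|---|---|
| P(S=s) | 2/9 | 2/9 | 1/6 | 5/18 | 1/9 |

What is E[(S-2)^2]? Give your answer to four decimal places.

5.1667

E[(S-2)^2] = Σ (s-2)^2·P(S=s)
 = 0·2/9 + 1·2/9 + 4·1/6 + 9·5/18 + 16·1/9
 = 0 + 2/9 + 2/3 + 5/2 + 16/9
 = 31/6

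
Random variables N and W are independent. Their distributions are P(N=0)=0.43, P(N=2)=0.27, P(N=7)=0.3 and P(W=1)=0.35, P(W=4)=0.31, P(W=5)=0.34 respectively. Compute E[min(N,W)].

E[min(N,W)] = Σ_n Σ_w min(n,w) · P(N=n)P(W=w)
 = 0·0.1505 + 0·0.1333 + 0·0.1462 + 1·0.0945 + 2·0.0837 + 2·0.0918 + 1·0.105 + 4·0.093 + 5·0.102
 = 0 + 0 + 0 + 0.0945 + 0.1674 + 0.1836 + 0.105 + 0.372 + 0.51
 = 1.4325

1.4325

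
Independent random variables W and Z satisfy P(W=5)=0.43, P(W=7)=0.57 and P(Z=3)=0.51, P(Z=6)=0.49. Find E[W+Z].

E[W+Z] = Σ_w Σ_z (w+z) · P(W=w)P(Z=z)
 = 8·0.2193 + 11·0.2107 + 10·0.2907 + 13·0.2793
 = 1.7544 + 2.3177 + 2.907 + 3.6309
 = 10.61

10.61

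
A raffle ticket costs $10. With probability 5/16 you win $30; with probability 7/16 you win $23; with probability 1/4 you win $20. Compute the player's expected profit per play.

14.4375

E[payout] = 30·5/16 + 23·7/16 + 20·1/4
 = 75/8 + 161/16 + 5
 = 391/16
Net = 391/16 - 10 = 231/16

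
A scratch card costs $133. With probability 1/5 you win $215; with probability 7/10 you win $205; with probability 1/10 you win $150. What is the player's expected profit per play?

E[payout] = 215·1/5 + 205·7/10 + 150·1/10
 = 43 + 287/2 + 15
 = 403/2
Net = 403/2 - 133 = 137/2

68.5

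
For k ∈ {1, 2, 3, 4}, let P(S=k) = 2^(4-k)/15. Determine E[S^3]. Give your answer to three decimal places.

10.533

E[S^3] = Σ s^3·P(S=s)
 = 1·8/15 + 8·4/15 + 27·2/15 + 64·1/15
 = 8/15 + 32/15 + 18/5 + 64/15
 = 158/15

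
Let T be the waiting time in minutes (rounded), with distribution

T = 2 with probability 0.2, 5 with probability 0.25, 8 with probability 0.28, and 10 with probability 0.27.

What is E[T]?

6.59

E[T] = Σ t·P(T=t)
 = 2·0.2 + 5·0.25 + 8·0.28 + 10·0.27
 = 0.4 + 1.25 + 2.24 + 2.7
 = 6.59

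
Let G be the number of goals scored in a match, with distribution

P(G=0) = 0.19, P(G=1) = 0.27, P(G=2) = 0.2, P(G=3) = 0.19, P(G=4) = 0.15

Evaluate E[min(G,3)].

E[min(G,3)] = Σ min(g,3)·P(G=g)
 = 0·0.19 + 1·0.27 + 2·0.2 + 3·0.19 + 3·0.15
 = 0 + 0.27 + 0.4 + 0.57 + 0.45
 = 1.69

1.69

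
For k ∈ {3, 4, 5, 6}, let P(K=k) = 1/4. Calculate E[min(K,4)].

E[min(K,4)] = Σ min(k,4)·P(K=k)
 = 3·1/4 + 4·1/4 + 4·1/4 + 4·1/4
 = 3/4 + 1 + 1 + 1
 = 15/4

3.75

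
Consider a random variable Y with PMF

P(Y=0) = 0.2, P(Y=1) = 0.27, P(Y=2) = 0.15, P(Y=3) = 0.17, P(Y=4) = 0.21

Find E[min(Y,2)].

E[min(Y,2)] = Σ min(y,2)·P(Y=y)
 = 0·0.2 + 1·0.27 + 2·0.15 + 2·0.17 + 2·0.21
 = 0 + 0.27 + 0.3 + 0.34 + 0.42
 = 1.33

1.33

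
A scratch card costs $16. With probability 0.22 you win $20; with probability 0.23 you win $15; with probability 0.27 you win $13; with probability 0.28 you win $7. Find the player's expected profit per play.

-2.68

E[payout] = 20·0.22 + 15·0.23 + 13·0.27 + 7·0.28
 = 4.4 + 3.45 + 3.51 + 1.96
 = 13.32
Net = 13.32 - 16 = -2.68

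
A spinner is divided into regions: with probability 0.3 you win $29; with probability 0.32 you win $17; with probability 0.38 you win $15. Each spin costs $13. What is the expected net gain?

E[payout] = 29·0.3 + 17·0.32 + 15·0.38
 = 8.7 + 5.44 + 5.7
 = 19.84
Net = 19.84 - 13 = 6.84

6.84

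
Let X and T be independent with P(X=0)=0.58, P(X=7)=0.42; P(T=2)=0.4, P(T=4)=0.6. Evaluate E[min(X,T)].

1.344

E[min(X,T)] = Σ_x Σ_t min(x,t) · P(X=x)P(T=t)
 = 0·0.232 + 0·0.348 + 2·0.168 + 4·0.252
 = 0 + 0 + 0.336 + 1.008
 = 1.344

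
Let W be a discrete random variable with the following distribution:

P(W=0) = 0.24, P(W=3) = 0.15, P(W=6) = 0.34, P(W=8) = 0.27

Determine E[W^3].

215.73

E[W^3] = Σ w^3·P(W=w)
 = 0·0.24 + 27·0.15 + 216·0.34 + 512·0.27
 = 0 + 4.05 + 73.44 + 138.24
 = 215.73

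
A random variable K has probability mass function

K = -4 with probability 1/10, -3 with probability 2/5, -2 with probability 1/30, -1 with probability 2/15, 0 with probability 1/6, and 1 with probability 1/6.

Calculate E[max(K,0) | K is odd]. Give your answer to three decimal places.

0.238

P(K is odd) = 2/5 + 2/15 + 1/6 = 7/10.
E[max(K,0) | K is odd] = [0·2/5 + 0·2/15 + 1·1/6] / (7/10)
 = 1/6 / (7/10)
 = 5/21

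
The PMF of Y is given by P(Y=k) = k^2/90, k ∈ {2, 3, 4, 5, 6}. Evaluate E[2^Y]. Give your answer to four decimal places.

38.3111

E[2^Y] = Σ 2^y·P(Y=y)
 = 4·2/45 + 8·1/10 + 16·8/45 + 32·5/18 + 64·2/5
 = 8/45 + 4/5 + 128/45 + 80/9 + 128/5
 = 1724/45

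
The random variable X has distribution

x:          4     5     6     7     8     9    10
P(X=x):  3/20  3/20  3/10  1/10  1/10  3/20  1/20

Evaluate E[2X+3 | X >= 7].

P(X >= 7) = 1/10 + 1/10 + 3/20 + 1/20 = 2/5.
E[2X+3 | X >= 7] = [17·1/10 + 19·1/10 + 21·3/20 + 23·1/20] / (2/5)
 = 79/10 / (2/5)
 = 79/4

19.75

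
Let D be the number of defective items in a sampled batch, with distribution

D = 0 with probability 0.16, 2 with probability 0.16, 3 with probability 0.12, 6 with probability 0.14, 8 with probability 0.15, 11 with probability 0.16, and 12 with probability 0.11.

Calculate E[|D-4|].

E[|D-4|] = Σ |d-4|·P(D=d)
 = 4·0.16 + 2·0.16 + 1·0.12 + 2·0.14 + 4·0.15 + 7·0.16 + 8·0.11
 = 0.64 + 0.32 + 0.12 + 0.28 + 0.6 + 1.12 + 0.88
 = 3.96

3.96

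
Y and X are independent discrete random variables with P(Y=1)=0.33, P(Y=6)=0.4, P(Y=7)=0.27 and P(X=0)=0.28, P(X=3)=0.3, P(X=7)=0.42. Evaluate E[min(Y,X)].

2.6424

E[min(Y,X)] = Σ_y Σ_x min(y,x) · P(Y=y)P(X=x)
 = 0·0.0924 + 1·0.099 + 1·0.1386 + 0·0.112 + 3·0.12 + 6·0.168 + 0·0.0756 + 3·0.081 + 7·0.1134
 = 0 + 0.099 + 0.1386 + 0 + 0.36 + 1.008 + 0 + 0.243 + 0.7938
 = 2.6424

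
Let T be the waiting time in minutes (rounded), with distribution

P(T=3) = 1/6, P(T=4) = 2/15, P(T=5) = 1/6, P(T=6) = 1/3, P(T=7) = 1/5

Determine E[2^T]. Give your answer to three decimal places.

E[2^T] = Σ 2^t·P(T=t)
 = 8·1/6 + 16·2/15 + 32·1/6 + 64·1/3 + 128·1/5
 = 4/3 + 32/15 + 16/3 + 64/3 + 128/5
 = 836/15

55.733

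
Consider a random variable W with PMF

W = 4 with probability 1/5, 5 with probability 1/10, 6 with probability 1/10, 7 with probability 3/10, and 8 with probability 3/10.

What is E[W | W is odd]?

P(W is odd) = 1/10 + 3/10 = 2/5.
E[W | W is odd] = [5·1/10 + 7·3/10] / (2/5)
 = 13/5 / (2/5)
 = 13/2

6.5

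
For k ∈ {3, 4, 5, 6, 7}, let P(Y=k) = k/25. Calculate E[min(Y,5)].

E[min(Y,5)] = Σ min(y,5)·P(Y=y)
 = 3·3/25 + 4·4/25 + 5·1/5 + 5·6/25 + 5·7/25
 = 9/25 + 16/25 + 1 + 6/5 + 7/5
 = 23/5

4.6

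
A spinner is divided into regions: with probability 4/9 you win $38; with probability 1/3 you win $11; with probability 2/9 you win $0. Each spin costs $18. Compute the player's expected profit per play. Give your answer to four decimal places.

2.5556

E[payout] = 38·4/9 + 11·1/3 + 0·2/9
 = 152/9 + 11/3 + 0
 = 185/9
Net = 185/9 - 18 = 23/9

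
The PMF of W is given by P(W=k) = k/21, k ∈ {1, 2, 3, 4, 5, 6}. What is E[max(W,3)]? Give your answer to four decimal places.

E[max(W,3)] = Σ max(w,3)·P(W=w)
 = 3·1/21 + 3·2/21 + 3·1/7 + 4·4/21 + 5·5/21 + 6·2/7
 = 1/7 + 2/7 + 3/7 + 16/21 + 25/21 + 12/7
 = 95/21

4.5238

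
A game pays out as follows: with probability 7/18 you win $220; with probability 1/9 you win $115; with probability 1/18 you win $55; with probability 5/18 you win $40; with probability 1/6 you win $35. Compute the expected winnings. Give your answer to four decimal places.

E[payout] = 220·7/18 + 115·1/9 + 55·1/18 + 40·5/18 + 35·1/6
 = 770/9 + 115/9 + 55/18 + 100/9 + 35/6
 = 355/3

118.3333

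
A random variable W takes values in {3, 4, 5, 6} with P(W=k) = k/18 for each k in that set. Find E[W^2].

E[W^2] = Σ w^2·P(W=w)
 = 9·1/6 + 16·2/9 + 25·5/18 + 36·1/3
 = 3/2 + 32/9 + 125/18 + 12
 = 24

24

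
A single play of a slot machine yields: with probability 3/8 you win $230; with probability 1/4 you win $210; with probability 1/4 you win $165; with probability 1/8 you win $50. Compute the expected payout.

E[payout] = 230·3/8 + 210·1/4 + 165·1/4 + 50·1/8
 = 345/4 + 105/2 + 165/4 + 25/4
 = 745/4

186.25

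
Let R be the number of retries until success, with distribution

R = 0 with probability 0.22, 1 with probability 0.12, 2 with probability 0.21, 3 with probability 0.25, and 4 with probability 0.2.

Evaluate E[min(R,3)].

1.89

E[min(R,3)] = Σ min(r,3)·P(R=r)
 = 0·0.22 + 1·0.12 + 2·0.21 + 3·0.25 + 3·0.2
 = 0 + 0.12 + 0.42 + 0.75 + 0.6
 = 1.89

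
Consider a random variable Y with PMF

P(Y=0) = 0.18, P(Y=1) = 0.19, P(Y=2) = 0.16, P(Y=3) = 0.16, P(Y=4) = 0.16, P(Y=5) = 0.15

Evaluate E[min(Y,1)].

E[min(Y,1)] = Σ min(y,1)·P(Y=y)
 = 0·0.18 + 1·0.19 + 1·0.16 + 1·0.16 + 1·0.16 + 1·0.15
 = 0 + 0.19 + 0.16 + 0.16 + 0.16 + 0.15
 = 0.82

0.82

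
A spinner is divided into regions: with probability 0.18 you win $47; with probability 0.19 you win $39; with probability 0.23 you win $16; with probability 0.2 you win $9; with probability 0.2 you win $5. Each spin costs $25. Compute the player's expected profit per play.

E[payout] = 47·0.18 + 39·0.19 + 16·0.23 + 9·0.2 + 5·0.2
 = 8.46 + 7.41 + 3.68 + 1.8 + 1
 = 22.35
Net = 22.35 - 25 = -2.65

-2.65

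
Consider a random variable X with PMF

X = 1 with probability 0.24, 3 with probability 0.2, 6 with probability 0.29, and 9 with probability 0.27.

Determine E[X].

E[X] = Σ x·P(X=x)
 = 1·0.24 + 3·0.2 + 6·0.29 + 9·0.27
 = 0.24 + 0.6 + 1.74 + 2.43
 = 5.01

5.01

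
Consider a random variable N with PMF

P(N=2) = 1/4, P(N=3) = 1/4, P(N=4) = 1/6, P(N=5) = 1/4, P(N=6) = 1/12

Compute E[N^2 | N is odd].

17

P(N is odd) = 1/4 + 1/4 = 1/2.
E[N^2 | N is odd] = [9·1/4 + 25·1/4] / (1/2)
 = 17/2 / (1/2)
 = 17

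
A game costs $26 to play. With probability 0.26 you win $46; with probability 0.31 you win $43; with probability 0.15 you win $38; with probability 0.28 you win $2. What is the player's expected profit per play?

5.55

E[payout] = 46·0.26 + 43·0.31 + 38·0.15 + 2·0.28
 = 11.96 + 13.33 + 5.7 + 0.56
 = 31.55
Net = 31.55 - 26 = 5.55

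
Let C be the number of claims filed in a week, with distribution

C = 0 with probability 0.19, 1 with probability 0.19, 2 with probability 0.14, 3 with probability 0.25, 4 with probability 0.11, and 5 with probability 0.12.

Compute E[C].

2.26

E[C] = Σ c·P(C=c)
 = 0·0.19 + 1·0.19 + 2·0.14 + 3·0.25 + 4·0.11 + 5·0.12
 = 0 + 0.19 + 0.28 + 0.75 + 0.44 + 0.6
 = 2.26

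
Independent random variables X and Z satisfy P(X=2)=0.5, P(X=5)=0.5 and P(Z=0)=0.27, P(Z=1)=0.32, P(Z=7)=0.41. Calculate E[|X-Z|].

3.18

E[|X-Z|] = Σ_x Σ_z |x-z| · P(X=x)P(Z=z)
 = 2·0.135 + 1·0.16 + 5·0.205 + 5·0.135 + 4·0.16 + 2·0.205
 = 0.27 + 0.16 + 1.025 + 0.675 + 0.64 + 0.41
 = 3.18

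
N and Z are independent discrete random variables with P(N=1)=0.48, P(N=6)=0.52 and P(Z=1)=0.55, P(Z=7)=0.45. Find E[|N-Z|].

E[|N-Z|] = Σ_n Σ_z |n-z| · P(N=n)P(Z=z)
 = 0·0.264 + 6·0.216 + 5·0.286 + 1·0.234
 = 0 + 1.296 + 1.43 + 0.234
 = 2.96

2.96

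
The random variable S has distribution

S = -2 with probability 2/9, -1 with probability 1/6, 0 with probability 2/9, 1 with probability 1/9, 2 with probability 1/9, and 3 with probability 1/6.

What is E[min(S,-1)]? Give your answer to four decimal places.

E[min(S,-1)] = Σ min(s,-1)·P(S=s)
 = (-2)·2/9 + (-1)·1/6 + (-1)·2/9 + (-1)·1/9 + (-1)·1/9 + (-1)·1/6
 = (-4/9) + (-1/6) + (-2/9) + (-1/9) + (-1/9) + (-1/6)
 = -11/9

-1.2222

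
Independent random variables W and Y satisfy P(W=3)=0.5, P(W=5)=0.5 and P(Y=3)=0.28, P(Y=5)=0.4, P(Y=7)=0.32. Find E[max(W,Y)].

5.36

E[max(W,Y)] = Σ_w Σ_y max(w,y) · P(W=w)P(Y=y)
 = 3·0.14 + 5·0.2 + 7·0.16 + 5·0.14 + 5·0.2 + 7·0.16
 = 0.42 + 1 + 1.12 + 0.7 + 1 + 1.12
 = 5.36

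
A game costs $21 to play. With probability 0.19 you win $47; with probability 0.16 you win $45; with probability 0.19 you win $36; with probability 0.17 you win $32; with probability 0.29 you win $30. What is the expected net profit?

16.11

E[payout] = 47·0.19 + 45·0.16 + 36·0.19 + 32·0.17 + 30·0.29
 = 8.93 + 7.2 + 6.84 + 5.44 + 8.7
 = 37.11
Net = 37.11 - 21 = 16.11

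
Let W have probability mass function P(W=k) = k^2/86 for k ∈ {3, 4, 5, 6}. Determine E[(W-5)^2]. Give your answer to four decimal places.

1.0233

E[(W-5)^2] = Σ (w-5)^2·P(W=w)
 = 4·9/86 + 1·8/43 + 0·25/86 + 1·18/43
 = 18/43 + 8/43 + 0 + 18/43
 = 44/43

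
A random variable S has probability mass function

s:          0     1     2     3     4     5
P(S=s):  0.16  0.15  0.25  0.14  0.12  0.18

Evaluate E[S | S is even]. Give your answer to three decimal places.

P(S is even) = 0.16 + 0.25 + 0.12 = 0.53.
E[S | S is even] = [0·0.16 + 2·0.25 + 4·0.12] / 0.53
 = 0.98 / 0.53
 = 98/53

1.849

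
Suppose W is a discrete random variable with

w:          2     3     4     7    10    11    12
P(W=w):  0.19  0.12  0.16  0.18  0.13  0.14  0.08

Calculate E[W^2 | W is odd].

P(W is odd) = 0.12 + 0.18 + 0.14 = 0.44.
E[W^2 | W is odd] = [9·0.12 + 49·0.18 + 121·0.14] / 0.44
 = 26.84 / 0.44
 = 61

61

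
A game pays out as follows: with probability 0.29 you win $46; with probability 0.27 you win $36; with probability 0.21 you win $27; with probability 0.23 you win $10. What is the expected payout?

31.03

E[payout] = 46·0.29 + 36·0.27 + 27·0.21 + 10·0.23
 = 13.34 + 9.72 + 5.67 + 2.3
 = 31.03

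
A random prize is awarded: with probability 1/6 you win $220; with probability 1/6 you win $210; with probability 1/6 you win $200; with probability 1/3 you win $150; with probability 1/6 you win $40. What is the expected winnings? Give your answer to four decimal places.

E[payout] = 220·1/6 + 210·1/6 + 200·1/6 + 150·1/3 + 40·1/6
 = 110/3 + 35 + 100/3 + 50 + 20/3
 = 485/3

161.6667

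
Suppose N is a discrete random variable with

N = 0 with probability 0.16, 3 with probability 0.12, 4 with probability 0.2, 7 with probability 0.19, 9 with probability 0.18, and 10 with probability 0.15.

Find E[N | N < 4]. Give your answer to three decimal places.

P(N < 4) = 0.16 + 0.12 = 0.28.
E[N | N < 4] = [0·0.16 + 3·0.12] / 0.28
 = 0.36 / 0.28
 = 9/7

1.286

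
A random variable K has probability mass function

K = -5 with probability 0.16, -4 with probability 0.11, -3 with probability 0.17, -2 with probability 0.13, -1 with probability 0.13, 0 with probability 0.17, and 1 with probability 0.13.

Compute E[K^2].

E[K^2] = Σ k^2·P(K=k)
 = 25·0.16 + 16·0.11 + 9·0.17 + 4·0.13 + 1·0.13 + 0·0.17 + 1·0.13
 = 4 + 1.76 + 1.53 + 0.52 + 0.13 + 0 + 0.13
 = 8.07

8.07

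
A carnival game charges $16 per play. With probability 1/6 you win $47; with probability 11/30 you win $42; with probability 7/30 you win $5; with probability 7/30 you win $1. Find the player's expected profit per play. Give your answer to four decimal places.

E[payout] = 47·1/6 + 42·11/30 + 5·7/30 + 1·7/30
 = 47/6 + 77/5 + 7/6 + 7/30
 = 739/30
Net = 739/30 - 16 = 259/30

8.6333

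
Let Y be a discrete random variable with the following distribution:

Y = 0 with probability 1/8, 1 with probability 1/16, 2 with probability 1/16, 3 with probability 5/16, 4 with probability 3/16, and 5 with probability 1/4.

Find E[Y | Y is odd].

P(Y is odd) = 1/16 + 5/16 + 1/4 = 5/8.
E[Y | Y is odd] = [1·1/16 + 3·5/16 + 5·1/4] / (5/8)
 = 9/4 / (5/8)
 = 18/5

3.6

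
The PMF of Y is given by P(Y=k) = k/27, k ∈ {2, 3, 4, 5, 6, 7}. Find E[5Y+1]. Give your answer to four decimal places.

26.7407

E[5Y+1] = Σ (5y+1)·P(Y=y)
 = 11·2/27 + 16·1/9 + 21·4/27 + 26·5/27 + 31·2/9 + 36·7/27
 = 22/27 + 16/9 + 28/9 + 130/27 + 62/9 + 28/3
 = 722/27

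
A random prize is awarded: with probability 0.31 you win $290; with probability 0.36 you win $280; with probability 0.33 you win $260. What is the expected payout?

E[payout] = 290·0.31 + 280·0.36 + 260·0.33
 = 89.9 + 100.8 + 85.8
 = 276.5

276.5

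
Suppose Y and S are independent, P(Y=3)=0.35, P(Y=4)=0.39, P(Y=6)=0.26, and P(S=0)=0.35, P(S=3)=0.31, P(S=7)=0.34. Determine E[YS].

13.8027

E[YS] = Σ_y Σ_s ys · P(Y=y)P(S=s)
 = 0·0.1225 + 9·0.1085 + 21·0.119 + 0·0.1365 + 12·0.1209 + 28·0.1326 + 0·0.091 + 18·0.0806 + 42·0.0884
 = 0 + 0.9765 + 2.499 + 0 + 1.4508 + 3.7128 + 0 + 1.4508 + 3.7128
 = 13.8027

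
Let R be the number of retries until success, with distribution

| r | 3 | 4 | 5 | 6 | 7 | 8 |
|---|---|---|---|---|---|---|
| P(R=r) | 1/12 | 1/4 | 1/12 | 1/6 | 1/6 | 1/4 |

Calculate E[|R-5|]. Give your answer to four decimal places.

E[|R-5|] = Σ |r-5|·P(R=r)
 = 2·1/12 + 1·1/4 + 0·1/12 + 1·1/6 + 2·1/6 + 3·1/4
 = 1/6 + 1/4 + 0 + 1/6 + 1/3 + 3/4
 = 5/3

1.6667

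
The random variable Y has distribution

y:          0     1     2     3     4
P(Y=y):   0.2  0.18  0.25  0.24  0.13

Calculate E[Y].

1.92

E[Y] = Σ y·P(Y=y)
 = 0·0.2 + 1·0.18 + 2·0.25 + 3·0.24 + 4·0.13
 = 0 + 0.18 + 0.5 + 0.72 + 0.52
 = 1.92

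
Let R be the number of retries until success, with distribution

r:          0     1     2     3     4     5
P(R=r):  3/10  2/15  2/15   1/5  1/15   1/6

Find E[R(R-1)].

E[R(R-1)] = Σ r(r-1)·P(R=r)
 = 0·3/10 + 0·2/15 + 2·2/15 + 6·1/5 + 12·1/15 + 20·1/6
 = 0 + 0 + 4/15 + 6/5 + 4/5 + 10/3
 = 28/5

5.6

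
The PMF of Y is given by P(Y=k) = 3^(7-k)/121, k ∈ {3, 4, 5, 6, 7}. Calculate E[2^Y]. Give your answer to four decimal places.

13.9504

E[2^Y] = Σ 2^y·P(Y=y)
 = 8·81/121 + 16·27/121 + 32·9/121 + 64·3/121 + 128·1/121
 = 648/121 + 432/121 + 288/121 + 192/121 + 128/121
 = 1688/121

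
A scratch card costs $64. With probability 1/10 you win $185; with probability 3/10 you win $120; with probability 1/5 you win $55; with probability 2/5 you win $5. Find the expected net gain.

E[payout] = 185·1/10 + 120·3/10 + 55·1/5 + 5·2/5
 = 37/2 + 36 + 11 + 2
 = 135/2
Net = 135/2 - 64 = 7/2

3.5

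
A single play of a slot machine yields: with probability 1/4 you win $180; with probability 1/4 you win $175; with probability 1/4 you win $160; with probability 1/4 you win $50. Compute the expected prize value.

141.25

E[payout] = 180·1/4 + 175·1/4 + 160·1/4 + 50·1/4
 = 45 + 175/4 + 40 + 25/2
 = 565/4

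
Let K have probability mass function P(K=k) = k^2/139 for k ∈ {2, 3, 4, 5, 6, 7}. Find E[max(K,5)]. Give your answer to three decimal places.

5.964

E[max(K,5)] = Σ max(k,5)·P(K=k)
 = 5·4/139 + 5·9/139 + 5·16/139 + 5·25/139 + 6·36/139 + 7·49/139
 = 20/139 + 45/139 + 80/139 + 125/139 + 216/139 + 343/139
 = 829/139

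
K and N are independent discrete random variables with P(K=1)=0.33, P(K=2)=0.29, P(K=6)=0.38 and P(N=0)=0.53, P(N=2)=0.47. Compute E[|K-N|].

2.5602

E[|K-N|] = Σ_k Σ_n |k-n| · P(K=k)P(N=n)
 = 1·0.1749 + 1·0.1551 + 2·0.1537 + 0·0.1363 + 6·0.2014 + 4·0.1786
 = 0.1749 + 0.1551 + 0.3074 + 0 + 1.2084 + 0.7144
 = 2.5602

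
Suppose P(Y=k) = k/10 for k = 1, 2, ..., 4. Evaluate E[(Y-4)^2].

2

E[(Y-4)^2] = Σ (y-4)^2·P(Y=y)
 = 9·1/10 + 4·1/5 + 1·3/10 + 0·2/5
 = 9/10 + 4/5 + 3/10 + 0
 = 2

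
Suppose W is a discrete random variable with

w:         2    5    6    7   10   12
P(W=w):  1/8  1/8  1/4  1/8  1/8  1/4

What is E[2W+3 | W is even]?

P(W is even) = 1/8 + 1/4 + 1/8 + 1/4 = 3/4.
E[2W+3 | W is even] = [7·1/8 + 15·1/4 + 23·1/8 + 27·1/4] / (3/4)
 = 57/4 / (3/4)
 = 19

19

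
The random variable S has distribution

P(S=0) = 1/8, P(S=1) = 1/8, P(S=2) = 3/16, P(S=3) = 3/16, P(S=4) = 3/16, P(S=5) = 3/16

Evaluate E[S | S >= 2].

3.5

P(S >= 2) = 3/16 + 3/16 + 3/16 + 3/16 = 3/4.
E[S | S >= 2] = [2·3/16 + 3·3/16 + 4·3/16 + 5·3/16] / (3/4)
 = 21/8 / (3/4)
 = 7/2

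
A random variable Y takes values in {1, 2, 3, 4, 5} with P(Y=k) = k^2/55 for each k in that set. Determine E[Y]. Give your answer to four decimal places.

4.0909

E[Y] = Σ y·P(Y=y)
 = 1·1/55 + 2·4/55 + 3·9/55 + 4·16/55 + 5·5/11
 = 1/55 + 8/55 + 27/55 + 64/55 + 25/11
 = 45/11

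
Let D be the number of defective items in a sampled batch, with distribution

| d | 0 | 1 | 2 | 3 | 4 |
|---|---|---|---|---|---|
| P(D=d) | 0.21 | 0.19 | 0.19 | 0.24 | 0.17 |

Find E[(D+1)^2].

E[(D+1)^2] = Σ (d+1)^2·P(D=d)
 = 1·0.21 + 4·0.19 + 9·0.19 + 16·0.24 + 25·0.17
 = 0.21 + 0.76 + 1.71 + 3.84 + 4.25
 = 10.77

10.77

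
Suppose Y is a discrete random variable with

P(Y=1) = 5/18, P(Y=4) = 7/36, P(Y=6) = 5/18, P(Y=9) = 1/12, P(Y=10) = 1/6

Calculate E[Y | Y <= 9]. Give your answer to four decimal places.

4.1667

P(Y <= 9) = 5/18 + 7/36 + 5/18 + 1/12 = 5/6.
E[Y | Y <= 9] = [1·5/18 + 4·7/36 + 6·5/18 + 9·1/12] / (5/6)
 = 125/36 / (5/6)
 = 25/6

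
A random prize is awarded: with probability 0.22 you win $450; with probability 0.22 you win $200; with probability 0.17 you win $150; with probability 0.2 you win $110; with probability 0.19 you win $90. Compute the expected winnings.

E[payout] = 450·0.22 + 200·0.22 + 150·0.17 + 110·0.2 + 90·0.19
 = 99 + 44 + 25.5 + 22 + 17.1
 = 207.6

207.6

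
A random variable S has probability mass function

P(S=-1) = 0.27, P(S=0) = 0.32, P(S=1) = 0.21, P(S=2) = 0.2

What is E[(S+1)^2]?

2.96

E[(S+1)^2] = Σ (s+1)^2·P(S=s)
 = 0·0.27 + 1·0.32 + 4·0.21 + 9·0.2
 = 0 + 0.32 + 0.84 + 1.8
 = 2.96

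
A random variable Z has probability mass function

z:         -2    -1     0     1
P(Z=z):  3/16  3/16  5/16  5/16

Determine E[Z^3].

E[Z^3] = Σ z^3·P(Z=z)
 = (-8)·3/16 + (-1)·3/16 + 0·5/16 + 1·5/16
 = (-3/2) + (-3/16) + 0 + 5/16
 = -11/8

-1.375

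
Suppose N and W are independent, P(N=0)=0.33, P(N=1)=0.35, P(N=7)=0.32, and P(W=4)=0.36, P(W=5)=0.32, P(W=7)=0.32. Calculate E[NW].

E[NW] = Σ_n Σ_w nw · P(N=n)P(W=w)
 = 0·0.1188 + 0·0.1056 + 0·0.1056 + 4·0.126 + 5·0.112 + 7·0.112 + 28·0.1152 + 35·0.1024 + 49·0.1024
 = 0 + 0 + 0 + 0.504 + 0.56 + 0.784 + 3.2256 + 3.584 + 5.0176
 = 13.6752

13.6752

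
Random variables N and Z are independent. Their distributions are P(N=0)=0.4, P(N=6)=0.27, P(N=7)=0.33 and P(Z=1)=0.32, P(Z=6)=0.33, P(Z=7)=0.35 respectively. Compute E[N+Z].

E[N+Z] = Σ_n Σ_z (n+z) · P(N=n)P(Z=z)
 = 1·0.128 + 6·0.132 + 7·0.14 + 7·0.0864 + 12·0.0891 + 13·0.0945 + 8·0.1056 + 13·0.1089 + 14·0.1155
 = 0.128 + 0.792 + 0.98 + 0.6048 + 1.0692 + 1.2285 + 0.8448 + 1.4157 + 1.617
 = 8.68

8.68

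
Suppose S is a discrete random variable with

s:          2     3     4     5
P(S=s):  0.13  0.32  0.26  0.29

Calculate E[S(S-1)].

E[S(S-1)] = Σ s(s-1)·P(S=s)
 = 2·0.13 + 6·0.32 + 12·0.26 + 20·0.29
 = 0.26 + 1.92 + 3.12 + 5.8
 = 11.1

11.1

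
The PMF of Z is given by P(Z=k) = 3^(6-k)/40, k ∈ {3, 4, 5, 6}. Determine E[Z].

E[Z] = Σ z·P(Z=z)
 = 3·27/40 + 4·9/40 + 5·3/40 + 6·1/40
 = 81/40 + 9/10 + 3/8 + 3/20
 = 69/20

3.45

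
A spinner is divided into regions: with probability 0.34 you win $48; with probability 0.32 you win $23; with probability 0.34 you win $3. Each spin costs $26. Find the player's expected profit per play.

E[payout] = 48·0.34 + 23·0.32 + 3·0.34
 = 16.32 + 7.36 + 1.02
 = 24.7
Net = 24.7 - 26 = -1.3

-1.3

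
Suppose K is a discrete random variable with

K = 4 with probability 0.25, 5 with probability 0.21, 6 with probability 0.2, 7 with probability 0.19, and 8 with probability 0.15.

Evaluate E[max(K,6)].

E[max(K,6)] = Σ max(k,6)·P(K=k)
 = 6·0.25 + 6·0.21 + 6·0.2 + 7·0.19 + 8·0.15
 = 1.5 + 1.26 + 1.2 + 1.33 + 1.2
 = 6.49

6.49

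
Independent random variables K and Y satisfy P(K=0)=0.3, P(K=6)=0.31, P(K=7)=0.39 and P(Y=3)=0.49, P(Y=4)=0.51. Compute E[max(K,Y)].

E[max(K,Y)] = Σ_k Σ_y max(k,y) · P(K=k)P(Y=y)
 = 3·0.147 + 4·0.153 + 6·0.1519 + 6·0.1581 + 7·0.1911 + 7·0.1989
 = 0.441 + 0.612 + 0.9114 + 0.9486 + 1.3377 + 1.3923
 = 5.643

5.643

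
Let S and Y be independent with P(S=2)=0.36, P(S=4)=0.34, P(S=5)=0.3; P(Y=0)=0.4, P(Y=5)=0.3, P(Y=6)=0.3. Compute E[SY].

11.814

E[SY] = Σ_s Σ_y sy · P(S=s)P(Y=y)
 = 0·0.144 + 10·0.108 + 12·0.108 + 0·0.136 + 20·0.102 + 24·0.102 + 0·0.12 + 25·0.09 + 30·0.09
 = 0 + 1.08 + 1.296 + 0 + 2.04 + 2.448 + 0 + 2.25 + 2.7
 = 11.814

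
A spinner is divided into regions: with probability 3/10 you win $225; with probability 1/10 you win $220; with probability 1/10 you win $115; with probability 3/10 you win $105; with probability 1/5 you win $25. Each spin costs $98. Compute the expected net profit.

E[payout] = 225·3/10 + 220·1/10 + 115·1/10 + 105·3/10 + 25·1/5
 = 135/2 + 22 + 23/2 + 63/2 + 5
 = 275/2
Net = 275/2 - 98 = 79/2

39.5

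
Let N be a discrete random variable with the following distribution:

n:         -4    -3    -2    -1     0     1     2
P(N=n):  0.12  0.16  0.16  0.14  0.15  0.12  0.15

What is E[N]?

-1

E[N] = Σ n·P(N=n)
 = (-4)·0.12 + (-3)·0.16 + (-2)·0.16 + (-1)·0.14 + 0·0.15 + 1·0.12 + 2·0.15
 = (-0.48) + (-0.48) + (-0.32) + (-0.14) + 0 + 0.12 + 0.3
 = -1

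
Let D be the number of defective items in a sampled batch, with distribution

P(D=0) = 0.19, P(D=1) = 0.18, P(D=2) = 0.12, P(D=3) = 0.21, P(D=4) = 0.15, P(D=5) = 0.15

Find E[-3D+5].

E[-3D+5] = Σ (-3d+5)·P(D=d)
 = 5·0.19 + 2·0.18 + (-1)·0.12 + (-4)·0.21 + (-7)·0.15 + (-10)·0.15
 = 0.95 + 0.36 + (-0.12) + (-0.84) + (-1.05) + (-1.5)
 = -2.2

-2.2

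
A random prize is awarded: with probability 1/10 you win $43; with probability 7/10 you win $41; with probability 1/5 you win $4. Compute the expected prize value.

33.8

E[payout] = 43·1/10 + 41·7/10 + 4·1/5
 = 43/10 + 287/10 + 4/5
 = 169/5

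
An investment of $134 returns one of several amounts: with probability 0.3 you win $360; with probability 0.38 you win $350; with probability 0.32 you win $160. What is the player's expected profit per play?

158.2

E[payout] = 360·0.3 + 350·0.38 + 160·0.32
 = 108 + 133 + 51.2
 = 292.2
Net = 292.2 - 134 = 158.2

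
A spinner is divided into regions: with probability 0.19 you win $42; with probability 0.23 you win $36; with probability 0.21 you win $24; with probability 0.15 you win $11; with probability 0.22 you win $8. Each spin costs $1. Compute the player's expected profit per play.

23.71

E[payout] = 42·0.19 + 36·0.23 + 24·0.21 + 11·0.15 + 8·0.22
 = 7.98 + 8.28 + 5.04 + 1.65 + 1.76
 = 24.71
Net = 24.71 - 1 = 23.71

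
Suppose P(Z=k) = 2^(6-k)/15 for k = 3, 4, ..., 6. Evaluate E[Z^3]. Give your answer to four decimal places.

62.5333

E[Z^3] = Σ z^3·P(Z=z)
 = 27·8/15 + 64·4/15 + 125·2/15 + 216·1/15
 = 72/5 + 256/15 + 50/3 + 72/5
 = 938/15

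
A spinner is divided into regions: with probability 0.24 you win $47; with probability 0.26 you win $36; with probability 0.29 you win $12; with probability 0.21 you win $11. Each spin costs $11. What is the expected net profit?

E[payout] = 47·0.24 + 36·0.26 + 12·0.29 + 11·0.21
 = 11.28 + 9.36 + 3.48 + 2.31
 = 26.43
Net = 26.43 - 11 = 15.43

15.43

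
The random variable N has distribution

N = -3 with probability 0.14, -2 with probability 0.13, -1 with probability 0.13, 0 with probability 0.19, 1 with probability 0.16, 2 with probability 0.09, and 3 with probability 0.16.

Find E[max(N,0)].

0.82

E[max(N,0)] = Σ max(n,0)·P(N=n)
 = 0·0.14 + 0·0.13 + 0·0.13 + 0·0.19 + 1·0.16 + 2·0.09 + 3·0.16
 = 0 + 0 + 0 + 0 + 0.16 + 0.18 + 0.48
 = 0.82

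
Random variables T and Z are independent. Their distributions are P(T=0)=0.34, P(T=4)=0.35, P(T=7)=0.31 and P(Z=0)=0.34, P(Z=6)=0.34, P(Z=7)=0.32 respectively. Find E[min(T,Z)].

2.2508

E[min(T,Z)] = Σ_t Σ_z min(t,z) · P(T=t)P(Z=z)
 = 0·0.1156 + 0·0.1156 + 0·0.1088 + 0·0.119 + 4·0.119 + 4·0.112 + 0·0.1054 + 6·0.1054 + 7·0.0992
 = 0 + 0 + 0 + 0 + 0.476 + 0.448 + 0 + 0.6324 + 0.6944
 = 2.2508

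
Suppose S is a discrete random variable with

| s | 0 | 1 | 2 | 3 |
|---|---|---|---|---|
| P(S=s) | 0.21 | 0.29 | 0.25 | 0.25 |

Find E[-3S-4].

-8.62

E[-3S-4] = Σ (-3s-4)·P(S=s)
 = (-4)·0.21 + (-7)·0.29 + (-10)·0.25 + (-13)·0.25
 = (-0.84) + (-2.03) + (-2.5) + (-3.25)
 = -8.62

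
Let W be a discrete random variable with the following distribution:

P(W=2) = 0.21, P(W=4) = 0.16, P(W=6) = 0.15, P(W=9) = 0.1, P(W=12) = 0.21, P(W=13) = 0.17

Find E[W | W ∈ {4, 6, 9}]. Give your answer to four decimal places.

5.9512

P(W ∈ {4, 6, 9}) = 0.16 + 0.15 + 0.1 = 0.41.
E[W | W ∈ {4, 6, 9}] = [4·0.16 + 6·0.15 + 9·0.1] / 0.41
 = 2.44 / 0.41
 = 244/41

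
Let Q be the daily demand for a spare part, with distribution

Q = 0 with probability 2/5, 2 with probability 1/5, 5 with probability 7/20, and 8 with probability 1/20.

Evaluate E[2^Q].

E[2^Q] = Σ 2^q·P(Q=q)
 = 1·2/5 + 4·1/5 + 32·7/20 + 256·1/20
 = 2/5 + 4/5 + 56/5 + 64/5
 = 126/5

25.2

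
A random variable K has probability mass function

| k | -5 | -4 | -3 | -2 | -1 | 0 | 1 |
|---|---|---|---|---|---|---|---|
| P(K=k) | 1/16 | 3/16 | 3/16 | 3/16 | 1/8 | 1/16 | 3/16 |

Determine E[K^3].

E[K^3] = Σ k^3·P(K=k)
 = (-125)·1/16 + (-64)·3/16 + (-27)·3/16 + (-8)·3/16 + (-1)·1/8 + 0·1/16 + 1·3/16
 = (-125/16) + (-12) + (-81/16) + (-3/2) + (-1/8) + 0 + 3/16
 = -421/16

-26.3125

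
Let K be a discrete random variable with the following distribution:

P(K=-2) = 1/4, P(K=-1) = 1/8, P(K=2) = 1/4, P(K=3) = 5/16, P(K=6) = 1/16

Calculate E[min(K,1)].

0

E[min(K,1)] = Σ min(k,1)·P(K=k)
 = (-2)·1/4 + (-1)·1/8 + 1·1/4 + 1·5/16 + 1·1/16
 = (-1/2) + (-1/8) + 1/4 + 5/16 + 1/16
 = 0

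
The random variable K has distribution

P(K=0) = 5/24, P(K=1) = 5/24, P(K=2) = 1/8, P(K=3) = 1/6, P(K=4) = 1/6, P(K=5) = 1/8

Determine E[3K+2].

8.75

E[3K+2] = Σ (3k+2)·P(K=k)
 = 2·5/24 + 5·5/24 + 8·1/8 + 11·1/6 + 14·1/6 + 17·1/8
 = 5/12 + 25/24 + 1 + 11/6 + 7/3 + 17/8
 = 35/4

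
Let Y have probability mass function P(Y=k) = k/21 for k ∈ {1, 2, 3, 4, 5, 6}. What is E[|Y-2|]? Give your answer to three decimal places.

2.429

E[|Y-2|] = Σ |y-2|·P(Y=y)
 = 1·1/21 + 0·2/21 + 1·1/7 + 2·4/21 + 3·5/21 + 4·2/7
 = 1/21 + 0 + 1/7 + 8/21 + 5/7 + 8/7
 = 17/7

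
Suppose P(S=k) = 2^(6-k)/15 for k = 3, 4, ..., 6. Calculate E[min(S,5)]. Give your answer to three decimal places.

3.667

E[min(S,5)] = Σ min(s,5)·P(S=s)
 = 3·8/15 + 4·4/15 + 5·2/15 + 5·1/15
 = 8/5 + 16/15 + 2/3 + 1/3
 = 11/3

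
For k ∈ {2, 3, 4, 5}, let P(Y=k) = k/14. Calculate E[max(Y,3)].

4

E[max(Y,3)] = Σ max(y,3)·P(Y=y)
 = 3·1/7 + 3·3/14 + 4·2/7 + 5·5/14
 = 3/7 + 9/14 + 8/7 + 25/14
 = 4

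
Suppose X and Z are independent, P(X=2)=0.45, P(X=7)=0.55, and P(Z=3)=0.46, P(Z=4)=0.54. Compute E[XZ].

16.815

E[XZ] = Σ_x Σ_z xz · P(X=x)P(Z=z)
 = 6·0.207 + 8·0.243 + 21·0.253 + 28·0.297
 = 1.242 + 1.944 + 5.313 + 8.316
 = 16.815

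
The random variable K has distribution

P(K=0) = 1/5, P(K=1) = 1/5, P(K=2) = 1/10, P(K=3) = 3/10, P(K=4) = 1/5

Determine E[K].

E[K] = Σ k·P(K=k)
 = 0·1/5 + 1·1/5 + 2·1/10 + 3·3/10 + 4·1/5
 = 0 + 1/5 + 1/5 + 9/10 + 4/5
 = 21/10

2.1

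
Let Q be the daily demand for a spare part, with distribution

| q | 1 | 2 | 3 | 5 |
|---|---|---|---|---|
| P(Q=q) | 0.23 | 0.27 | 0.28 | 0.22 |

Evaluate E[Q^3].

37.45

E[Q^3] = Σ q^3·P(Q=q)
 = 1·0.23 + 8·0.27 + 27·0.28 + 125·0.22
 = 0.23 + 2.16 + 7.56 + 27.5
 = 37.45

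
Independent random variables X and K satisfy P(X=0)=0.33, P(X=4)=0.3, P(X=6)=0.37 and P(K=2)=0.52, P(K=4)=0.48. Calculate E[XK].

10.1232

E[XK] = Σ_x Σ_k xk · P(X=x)P(K=k)
 = 0·0.1716 + 0·0.1584 + 8·0.156 + 16·0.144 + 12·0.1924 + 24·0.1776
 = 0 + 0 + 1.248 + 2.304 + 2.3088 + 4.2624
 = 10.1232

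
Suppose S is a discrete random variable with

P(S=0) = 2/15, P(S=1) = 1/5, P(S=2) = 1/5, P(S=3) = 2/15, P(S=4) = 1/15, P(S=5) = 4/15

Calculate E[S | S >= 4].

4.8

P(S >= 4) = 1/15 + 4/15 = 1/3.
E[S | S >= 4] = [4·1/15 + 5·4/15] / (1/3)
 = 8/5 / (1/3)
 = 24/5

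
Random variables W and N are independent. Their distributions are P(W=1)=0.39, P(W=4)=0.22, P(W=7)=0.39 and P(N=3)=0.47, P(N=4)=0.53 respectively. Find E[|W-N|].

2.4434

E[|W-N|] = Σ_w Σ_n |w-n| · P(W=w)P(N=n)
 = 2·0.1833 + 3·0.2067 + 1·0.1034 + 0·0.1166 + 4·0.1833 + 3·0.2067
 = 0.3666 + 0.6201 + 0.1034 + 0 + 0.7332 + 0.6201
 = 2.4434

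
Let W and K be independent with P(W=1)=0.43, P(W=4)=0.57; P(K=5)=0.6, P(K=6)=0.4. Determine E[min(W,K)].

2.71

E[min(W,K)] = Σ_w Σ_k min(w,k) · P(W=w)P(K=k)
 = 1·0.258 + 1·0.172 + 4·0.342 + 4·0.228
 = 0.258 + 0.172 + 1.368 + 0.912
 = 2.71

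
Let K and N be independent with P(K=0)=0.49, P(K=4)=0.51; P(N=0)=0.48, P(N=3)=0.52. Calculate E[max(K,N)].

E[max(K,N)] = Σ_k Σ_n max(k,n) · P(K=k)P(N=n)
 = 0·0.2352 + 3·0.2548 + 4·0.2448 + 4·0.2652
 = 0 + 0.7644 + 0.9792 + 1.0608
 = 2.8044

2.8044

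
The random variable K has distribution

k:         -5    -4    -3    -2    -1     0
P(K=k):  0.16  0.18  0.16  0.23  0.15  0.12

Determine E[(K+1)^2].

E[(K+1)^2] = Σ (k+1)^2·P(K=k)
 = 16·0.16 + 9·0.18 + 4·0.16 + 1·0.23 + 0·0.15 + 1·0.12
 = 2.56 + 1.62 + 0.64 + 0.23 + 0 + 0.12
 = 5.17

5.17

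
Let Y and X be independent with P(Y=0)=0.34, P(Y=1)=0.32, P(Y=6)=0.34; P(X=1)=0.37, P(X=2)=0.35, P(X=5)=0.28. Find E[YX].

E[YX] = Σ_y Σ_x yx · P(Y=y)P(X=x)
 = 0·0.1258 + 0·0.119 + 0·0.0952 + 1·0.1184 + 2·0.112 + 5·0.0896 + 6·0.1258 + 12·0.119 + 30·0.0952
 = 0 + 0 + 0 + 0.1184 + 0.224 + 0.448 + 0.7548 + 1.428 + 2.856
 = 5.8292

5.8292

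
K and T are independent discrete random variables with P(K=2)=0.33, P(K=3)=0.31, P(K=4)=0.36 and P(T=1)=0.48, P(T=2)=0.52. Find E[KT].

E[KT] = Σ_k Σ_t kt · P(K=k)P(T=t)
 = 2·0.1584 + 4·0.1716 + 3·0.1488 + 6·0.1612 + 4·0.1728 + 8·0.1872
 = 0.3168 + 0.6864 + 0.4464 + 0.9672 + 0.6912 + 1.4976
 = 4.6056

4.6056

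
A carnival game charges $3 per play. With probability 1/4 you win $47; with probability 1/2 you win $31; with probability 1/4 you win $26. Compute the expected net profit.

30.75

E[payout] = 47·1/4 + 31·1/2 + 26·1/4
 = 47/4 + 31/2 + 13/2
 = 135/4
Net = 135/4 - 3 = 123/4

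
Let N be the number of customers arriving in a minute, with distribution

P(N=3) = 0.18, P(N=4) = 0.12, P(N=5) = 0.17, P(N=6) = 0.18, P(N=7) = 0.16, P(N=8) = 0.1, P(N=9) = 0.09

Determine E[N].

E[N] = Σ n·P(N=n)
 = 3·0.18 + 4·0.12 + 5·0.17 + 6·0.18 + 7·0.16 + 8·0.1 + 9·0.09
 = 0.54 + 0.48 + 0.85 + 1.08 + 1.12 + 0.8 + 0.81
 = 5.68

5.68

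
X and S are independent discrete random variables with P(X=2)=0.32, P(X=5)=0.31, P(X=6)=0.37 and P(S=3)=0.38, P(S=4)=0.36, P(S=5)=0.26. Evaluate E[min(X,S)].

E[min(X,S)] = Σ_x Σ_s min(x,s) · P(X=x)P(S=s)
 = 2·0.1216 + 2·0.1152 + 2·0.0832 + 3·0.1178 + 4·0.1116 + 5·0.0806 + 3·0.1406 + 4·0.1332 + 5·0.0962
 = 0.2432 + 0.2304 + 0.1664 + 0.3534 + 0.4464 + 0.403 + 0.4218 + 0.5328 + 0.481
 = 3.2784

3.2784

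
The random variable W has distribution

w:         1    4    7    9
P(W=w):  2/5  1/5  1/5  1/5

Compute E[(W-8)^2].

E[(W-8)^2] = Σ (w-8)^2·P(W=w)
 = 49·2/5 + 16·1/5 + 1·1/5 + 1·1/5
 = 98/5 + 16/5 + 1/5 + 1/5
 = 116/5

23.2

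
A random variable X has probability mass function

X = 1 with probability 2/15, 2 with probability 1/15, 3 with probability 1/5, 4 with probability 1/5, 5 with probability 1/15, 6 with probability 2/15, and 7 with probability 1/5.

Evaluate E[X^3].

E[X^3] = Σ x^3·P(X=x)
 = 1·2/15 + 8·1/15 + 27·1/5 + 64·1/5 + 125·1/15 + 216·2/15 + 343·1/5
 = 2/15 + 8/15 + 27/5 + 64/5 + 25/3 + 144/5 + 343/5
 = 623/5

124.6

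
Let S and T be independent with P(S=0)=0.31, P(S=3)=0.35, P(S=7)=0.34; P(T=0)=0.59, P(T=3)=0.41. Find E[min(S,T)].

0.8487

E[min(S,T)] = Σ_s Σ_t min(s,t) · P(S=s)P(T=t)
 = 0·0.1829 + 0·0.1271 + 0·0.2065 + 3·0.1435 + 0·0.2006 + 3·0.1394
 = 0 + 0 + 0 + 0.4305 + 0 + 0.4182
 = 0.8487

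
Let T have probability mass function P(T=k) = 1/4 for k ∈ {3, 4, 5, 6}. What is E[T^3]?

108

E[T^3] = Σ t^3·P(T=t)
 = 27·1/4 + 64·1/4 + 125·1/4 + 216·1/4
 = 27/4 + 16 + 125/4 + 54
 = 108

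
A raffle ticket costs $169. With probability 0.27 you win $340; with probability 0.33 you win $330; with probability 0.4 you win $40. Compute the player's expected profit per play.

E[payout] = 340·0.27 + 330·0.33 + 40·0.4
 = 91.8 + 108.9 + 16
 = 216.7
Net = 216.7 - 169 = 47.7

47.7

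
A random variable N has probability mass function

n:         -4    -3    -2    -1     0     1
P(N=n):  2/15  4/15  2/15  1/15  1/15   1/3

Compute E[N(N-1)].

6.8

E[N(N-1)] = Σ n(n-1)·P(N=n)
 = 20·2/15 + 12·4/15 + 6·2/15 + 2·1/15 + 0·1/15 + 0·1/3
 = 8/3 + 16/5 + 4/5 + 2/15 + 0 + 0
 = 34/5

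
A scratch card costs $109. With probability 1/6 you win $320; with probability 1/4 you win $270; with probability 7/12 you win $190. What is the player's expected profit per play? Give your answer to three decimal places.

E[payout] = 320·1/6 + 270·1/4 + 190·7/12
 = 160/3 + 135/2 + 665/6
 = 695/3
Net = 695/3 - 109 = 368/3

122.667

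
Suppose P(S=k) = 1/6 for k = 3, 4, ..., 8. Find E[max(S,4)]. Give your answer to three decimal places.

E[max(S,4)] = Σ max(s,4)·P(S=s)
 = 4·1/6 + 4·1/6 + 5·1/6 + 6·1/6 + 7·1/6 + 8·1/6
 = 2/3 + 2/3 + 5/6 + 1 + 7/6 + 4/3
 = 17/3

5.667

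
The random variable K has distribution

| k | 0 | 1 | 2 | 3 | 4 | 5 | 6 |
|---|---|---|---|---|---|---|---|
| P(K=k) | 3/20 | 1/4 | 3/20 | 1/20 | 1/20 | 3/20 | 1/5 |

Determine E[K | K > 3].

P(K > 3) = 1/20 + 3/20 + 1/5 = 2/5.
E[K | K > 3] = [4·1/20 + 5·3/20 + 6·1/5] / (2/5)
 = 43/20 / (2/5)
 = 43/8

5.375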